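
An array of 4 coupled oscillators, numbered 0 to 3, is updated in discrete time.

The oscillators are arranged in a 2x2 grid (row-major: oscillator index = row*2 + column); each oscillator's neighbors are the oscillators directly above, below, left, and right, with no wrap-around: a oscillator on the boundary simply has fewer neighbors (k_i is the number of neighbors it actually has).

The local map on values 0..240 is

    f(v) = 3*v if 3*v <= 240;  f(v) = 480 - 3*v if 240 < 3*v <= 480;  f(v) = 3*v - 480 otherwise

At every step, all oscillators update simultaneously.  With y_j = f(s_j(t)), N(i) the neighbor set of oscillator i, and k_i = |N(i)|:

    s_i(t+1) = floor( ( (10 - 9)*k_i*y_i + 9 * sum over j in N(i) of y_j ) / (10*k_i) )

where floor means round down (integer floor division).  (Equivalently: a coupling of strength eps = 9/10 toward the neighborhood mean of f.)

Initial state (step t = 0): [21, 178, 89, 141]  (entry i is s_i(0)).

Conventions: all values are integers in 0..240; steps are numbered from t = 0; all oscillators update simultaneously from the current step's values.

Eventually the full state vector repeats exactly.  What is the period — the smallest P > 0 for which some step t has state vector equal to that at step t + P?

Answer: 20
Key observation: The state at step 9, [60, 156, 156, 60], reappears at step 29 — and no state repeats earlier — so the cycle the system enters has period 20.

Derivation:
t=0: [21, 178, 89, 141]
t=1: [126, 59, 75, 125]
t=2: [191, 110, 115, 191]
t=3: [137, 98, 97, 137]
t=4: [175, 80, 81, 175]
t=5: [219, 64, 64, 219]
t=6: [190, 178, 178, 190]
t=7: [57, 86, 86, 57]
t=8: [216, 176, 176, 216]
t=9: [60, 156, 156, 60]
t=10: [28, 163, 163, 28]
t=11: [16, 76, 76, 16]
t=12: [210, 66, 66, 210]
t=13: [193, 154, 154, 193]
t=14: [26, 90, 90, 26]
t=15: [196, 91, 91, 196]
t=16: [197, 117, 117, 197]
t=17: [127, 112, 112, 127]
t=18: [139, 103, 103, 139]
t=19: [160, 73, 73, 160]
t=20: [197, 21, 21, 197]
t=21: [67, 106, 106, 67]
t=22: [165, 197, 197, 165]
t=23: [101, 24, 24, 101]
t=24: [82, 166, 166, 82]
t=25: [39, 212, 212, 39]
t=26: [152, 120, 120, 152]
t=27: [110, 33, 33, 110]
t=28: [104, 144, 144, 104]
t=29: [60, 156, 156, 60]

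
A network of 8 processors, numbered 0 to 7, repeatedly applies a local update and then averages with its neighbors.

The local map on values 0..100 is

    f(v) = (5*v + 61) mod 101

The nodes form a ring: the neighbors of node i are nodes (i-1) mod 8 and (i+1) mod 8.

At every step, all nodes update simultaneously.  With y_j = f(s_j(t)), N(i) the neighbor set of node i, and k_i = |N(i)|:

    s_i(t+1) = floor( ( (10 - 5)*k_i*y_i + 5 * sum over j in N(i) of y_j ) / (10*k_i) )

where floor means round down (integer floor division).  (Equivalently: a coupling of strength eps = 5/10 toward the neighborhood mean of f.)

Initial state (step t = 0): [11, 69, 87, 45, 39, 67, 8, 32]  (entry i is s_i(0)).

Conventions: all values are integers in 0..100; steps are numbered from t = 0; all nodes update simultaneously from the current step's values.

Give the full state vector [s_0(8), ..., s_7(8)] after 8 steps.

Answer: [79, 91, 76, 64, 67, 73, 54, 48]

Derivation:
t=0: [11, 69, 87, 45, 39, 67, 8, 32]
t=1: [12, 27, 67, 78, 71, 60, 28, 13]
t=2: [40, 75, 82, 49, 32, 57, 70, 42]
t=3: [54, 47, 42, 23, 21, 28, 31, 51]
t=4: [40, 71, 76, 71, 76, 69, 35, 17]
t=5: [43, 30, 24, 24, 22, 18, 28, 45]
t=6: [60, 43, 62, 77, 67, 67, 83, 85]
t=7: [68, 68, 63, 61, 80, 87, 79, 73]
t=8: [79, 91, 76, 64, 67, 73, 54, 48]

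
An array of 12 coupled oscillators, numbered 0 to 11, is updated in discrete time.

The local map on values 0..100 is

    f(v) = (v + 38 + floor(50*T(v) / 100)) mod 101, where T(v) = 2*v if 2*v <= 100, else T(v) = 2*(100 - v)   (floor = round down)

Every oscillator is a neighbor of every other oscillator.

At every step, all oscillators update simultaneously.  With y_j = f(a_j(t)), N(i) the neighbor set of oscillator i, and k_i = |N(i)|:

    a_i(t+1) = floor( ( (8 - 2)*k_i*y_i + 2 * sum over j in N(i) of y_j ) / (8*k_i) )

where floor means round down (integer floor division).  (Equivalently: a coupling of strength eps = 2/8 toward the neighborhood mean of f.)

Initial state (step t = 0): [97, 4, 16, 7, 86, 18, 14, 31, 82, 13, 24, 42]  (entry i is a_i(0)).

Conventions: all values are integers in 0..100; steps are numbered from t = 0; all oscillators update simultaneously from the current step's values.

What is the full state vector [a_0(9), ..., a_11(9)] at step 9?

Answer: [69, 14, 14, 14, 69, 14, 14, 14, 69, 14, 14, 35]

Derivation:
t=0: [97, 4, 16, 7, 86, 18, 14, 31, 82, 13, 24, 42]
t=1: [42, 49, 66, 53, 42, 69, 63, 88, 42, 62, 78, 30]
t=2: [25, 35, 37, 37, 25, 37, 37, 37, 25, 37, 37, 81]
t=3: [72, 13, 16, 16, 72, 16, 16, 16, 72, 16, 16, 35]
t=4: [42, 61, 66, 66, 42, 66, 66, 66, 42, 66, 66, 20]
t=5: [25, 36, 36, 36, 25, 36, 36, 36, 25, 36, 36, 66]
t=6: [72, 15, 15, 15, 72, 15, 15, 15, 72, 15, 15, 35]
t=7: [41, 64, 64, 64, 41, 64, 64, 64, 41, 64, 64, 20]
t=8: [23, 36, 36, 36, 23, 36, 36, 36, 23, 36, 36, 66]
t=9: [69, 14, 14, 14, 69, 14, 14, 14, 69, 14, 14, 35]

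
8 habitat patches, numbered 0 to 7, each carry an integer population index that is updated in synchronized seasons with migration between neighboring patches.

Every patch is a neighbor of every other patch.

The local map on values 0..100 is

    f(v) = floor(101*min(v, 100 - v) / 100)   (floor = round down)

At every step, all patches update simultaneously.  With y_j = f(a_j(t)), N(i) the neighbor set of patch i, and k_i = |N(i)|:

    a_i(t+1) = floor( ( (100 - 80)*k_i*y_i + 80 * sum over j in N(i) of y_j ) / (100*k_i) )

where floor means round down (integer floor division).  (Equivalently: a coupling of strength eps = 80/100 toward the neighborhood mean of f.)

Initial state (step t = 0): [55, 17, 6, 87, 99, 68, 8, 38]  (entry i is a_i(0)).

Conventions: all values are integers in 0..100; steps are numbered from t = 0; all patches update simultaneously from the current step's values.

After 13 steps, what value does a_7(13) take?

Simulating step by step:
t=0: [55, 17, 6, 87, 99, 68, 8, 38]
t=1: [22, 19, 18, 19, 18, 21, 18, 21]
t=2: [19, 19, 19, 19, 19, 19, 19, 19]
t=3: [19, 19, 19, 19, 19, 19, 19, 19]
t=4: [19, 19, 19, 19, 19, 19, 19, 19]
t=5: [19, 19, 19, 19, 19, 19, 19, 19]
t=6: [19, 19, 19, 19, 19, 19, 19, 19]
t=7: [19, 19, 19, 19, 19, 19, 19, 19]
t=8: [19, 19, 19, 19, 19, 19, 19, 19]
t=9: [19, 19, 19, 19, 19, 19, 19, 19]
t=10: [19, 19, 19, 19, 19, 19, 19, 19]
t=11: [19, 19, 19, 19, 19, 19, 19, 19]
t=12: [19, 19, 19, 19, 19, 19, 19, 19]
t=13: [19, 19, 19, 19, 19, 19, 19, 19]

Answer: a_7(13) = 19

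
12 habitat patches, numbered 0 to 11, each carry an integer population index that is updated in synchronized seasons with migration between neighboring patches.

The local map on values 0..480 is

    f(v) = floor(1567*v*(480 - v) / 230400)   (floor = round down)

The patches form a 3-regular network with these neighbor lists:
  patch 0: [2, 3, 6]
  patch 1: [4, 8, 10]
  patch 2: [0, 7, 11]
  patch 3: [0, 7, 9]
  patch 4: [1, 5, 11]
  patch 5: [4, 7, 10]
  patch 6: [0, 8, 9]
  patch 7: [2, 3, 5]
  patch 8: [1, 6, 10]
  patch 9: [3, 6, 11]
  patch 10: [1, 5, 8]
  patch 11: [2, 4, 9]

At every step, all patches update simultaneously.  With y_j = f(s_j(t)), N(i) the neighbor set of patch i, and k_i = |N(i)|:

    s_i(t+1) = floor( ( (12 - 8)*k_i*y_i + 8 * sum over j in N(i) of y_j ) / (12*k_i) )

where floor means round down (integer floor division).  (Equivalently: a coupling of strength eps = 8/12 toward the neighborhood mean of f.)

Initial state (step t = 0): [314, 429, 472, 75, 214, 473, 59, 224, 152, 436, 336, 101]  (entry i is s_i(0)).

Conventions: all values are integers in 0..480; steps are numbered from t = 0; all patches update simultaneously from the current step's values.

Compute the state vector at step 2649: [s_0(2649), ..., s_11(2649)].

Simulating step by step:
t=0: [314, 429, 472, 75, 214, 473, 59, 224, 152, 436, 336, 101]
t=1: [206, 283, 231, 262, 224, 253, 238, 186, 256, 184, 222, 207]
t=2: [387, 386, 383, 379, 386, 385, 384, 383, 387, 381, 387, 383]
t=3: [250, 245, 250, 253, 247, 247, 248, 252, 245, 254, 245, 251]
t=4: [390, 391, 390, 390, 390, 390, 390, 390, 391, 390, 391, 390]
t=5: [238, 236, 238, 238, 237, 237, 237, 238, 236, 238, 236, 238]
t=6: [391, 391, 391, 391, 391, 391, 391, 391, 391, 391, 391, 391]
t=7: [236, 236, 236, 236, 236, 236, 236, 236, 236, 236, 236, 236]
t=8: [391, 391, 391, 391, 391, 391, 391, 391, 391, 391, 391, 391]

Answer: [236, 236, 236, 236, 236, 236, 236, 236, 236, 236, 236, 236]
Key observation: The state at step 6, [391, 391, 391, 391, 391, 391, 391, 391, 391, 391, 391, 391], reappears at step 8: the system is in a cycle of period 2 from step 6 on.  Therefore the state at step 2649 equals the state at step 6 + ((2649 - 6) mod 2) = 7, which is [236, 236, 236, 236, 236, 236, 236, 236, 236, 236, 236, 236].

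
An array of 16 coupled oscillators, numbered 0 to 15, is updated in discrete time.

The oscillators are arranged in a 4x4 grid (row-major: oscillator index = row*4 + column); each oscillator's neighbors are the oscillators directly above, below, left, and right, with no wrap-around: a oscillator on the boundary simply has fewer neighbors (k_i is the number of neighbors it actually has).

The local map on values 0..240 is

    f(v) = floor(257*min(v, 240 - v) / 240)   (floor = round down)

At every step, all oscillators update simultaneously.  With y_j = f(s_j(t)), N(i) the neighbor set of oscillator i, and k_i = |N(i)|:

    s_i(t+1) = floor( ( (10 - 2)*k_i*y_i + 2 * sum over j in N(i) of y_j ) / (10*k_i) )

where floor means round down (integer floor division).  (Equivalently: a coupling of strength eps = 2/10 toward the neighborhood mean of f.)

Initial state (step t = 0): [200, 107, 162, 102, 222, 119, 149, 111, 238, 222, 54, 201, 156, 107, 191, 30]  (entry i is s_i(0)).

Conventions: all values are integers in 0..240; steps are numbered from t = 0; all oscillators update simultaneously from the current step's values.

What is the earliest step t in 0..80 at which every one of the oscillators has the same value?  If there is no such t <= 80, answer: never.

Answer: never
Key observation: The state at step 23 reappears at step 25 — the system is in a cycle of period 2 from step 23 on.  No step 0..25 is synchronized, and the cycle repeats forever, so no step up to 80 (or ever) has all oscillators equal.

Derivation:
t=0: [200, 107, 162, 102, 222, 119, 149, 111, 238, 222, 54, 201, 156, 107, 191, 30]  (not all equal)
t=1: [46, 108, 87, 107, 26, 114, 96, 110, 10, 30, 56, 46, 82, 101, 55, 34]  (not all equal)
t=2: [53, 109, 96, 112, 33, 111, 101, 111, 17, 40, 59, 53, 81, 98, 59, 39]  (not all equal)
t=3: [59, 111, 104, 117, 40, 109, 106, 113, 25, 48, 63, 59, 81, 95, 64, 44]  (not all equal)
t=4: [66, 113, 112, 123, 47, 109, 111, 116, 32, 56, 68, 66, 81, 94, 68, 50]  (not all equal)
t=5: [73, 117, 119, 124, 54, 110, 115, 120, 40, 63, 73, 72, 82, 94, 72, 56]  (not all equal)
t=6: [80, 121, 126, 124, 61, 112, 120, 124, 47, 70, 79, 79, 83, 95, 77, 62]  (not all equal)
t=7: [87, 123, 122, 123, 68, 114, 124, 121, 55, 76, 85, 85, 85, 97, 82, 69]  (not all equal)
t=8: [94, 122, 125, 125, 75, 117, 122, 124, 62, 83, 91, 92, 88, 99, 87, 76]  (not all equal)
t=9: [100, 124, 123, 123, 83, 121, 124, 122, 70, 90, 97, 98, 92, 103, 93, 83]  (not all equal)
t=10: [106, 123, 124, 125, 90, 123, 123, 124, 78, 97, 103, 104, 96, 107, 99, 90]  (not all equal)
t=11: [112, 124, 124, 123, 98, 122, 124, 123, 86, 104, 110, 110, 101, 111, 106, 98]  (not all equal)
t=12: [118, 123, 124, 124, 105, 123, 123, 124, 95, 111, 116, 116, 107, 116, 113, 106]  (not all equal)
t=13: [124, 125, 124, 124, 113, 124, 124, 124, 103, 118, 123, 123, 113, 122, 120, 114]  (not all equal)
t=14: [123, 123, 123, 124, 120, 123, 124, 124, 112, 125, 125, 124, 120, 125, 127, 122]  (not all equal)
t=15: [125, 125, 124, 124, 127, 125, 124, 124, 120, 122, 123, 124, 126, 123, 121, 125]  (not all equal)
t=16: [122, 123, 123, 124, 121, 123, 124, 124, 127, 125, 125, 124, 122, 125, 126, 123]  (not all equal)
t=17: [126, 125, 124, 124, 126, 124, 124, 124, 121, 123, 123, 124, 125, 123, 122, 124]  (not all equal)
t=18: [122, 123, 123, 124, 122, 123, 124, 124, 126, 125, 124, 124, 123, 124, 125, 124]  (not all equal)
t=19: [125, 125, 124, 124, 125, 124, 124, 124, 122, 123, 123, 124, 124, 123, 123, 123]  (not all equal)
t=20: [123, 123, 123, 124, 123, 123, 124, 124, 125, 125, 124, 124, 124, 124, 125, 124]  (not all equal)
t=21: [125, 125, 124, 124, 124, 124, 124, 124, 123, 123, 123, 124, 123, 123, 123, 123]  (not all equal)
t=22: [123, 123, 123, 124, 124, 124, 124, 124, 124, 124, 124, 124, 125, 125, 125, 124]  (not all equal)
t=23: [124, 124, 124, 124, 124, 124, 124, 124, 123, 123, 123, 124, 123, 123, 123, 123]  (not all equal)
t=24: [124, 124, 124, 124, 124, 124, 124, 124, 124, 124, 124, 124, 125, 125, 125, 124]  (not all equal)
t=25: [124, 124, 124, 124, 124, 124, 124, 124, 123, 123, 123, 124, 123, 123, 123, 123]  (not all equal)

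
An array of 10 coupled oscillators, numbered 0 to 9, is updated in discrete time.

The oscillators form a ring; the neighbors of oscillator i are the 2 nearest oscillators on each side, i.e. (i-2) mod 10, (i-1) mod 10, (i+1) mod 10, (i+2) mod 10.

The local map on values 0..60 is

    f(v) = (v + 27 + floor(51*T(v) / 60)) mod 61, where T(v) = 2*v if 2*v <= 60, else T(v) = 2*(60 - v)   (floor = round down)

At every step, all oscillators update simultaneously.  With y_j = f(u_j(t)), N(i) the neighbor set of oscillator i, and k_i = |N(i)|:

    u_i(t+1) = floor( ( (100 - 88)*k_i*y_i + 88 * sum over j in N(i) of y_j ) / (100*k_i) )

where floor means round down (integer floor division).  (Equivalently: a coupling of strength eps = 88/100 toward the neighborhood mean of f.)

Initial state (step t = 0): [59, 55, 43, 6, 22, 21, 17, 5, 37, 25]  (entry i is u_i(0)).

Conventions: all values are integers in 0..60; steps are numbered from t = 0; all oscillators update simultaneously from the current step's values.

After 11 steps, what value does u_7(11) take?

Answer: u_7(11) = 40

Derivation:
t=0: [59, 55, 43, 6, 22, 21, 17, 5, 37, 25]
t=1: [34, 34, 31, 30, 27, 28, 29, 28, 29, 34]
t=2: [44, 45, 43, 42, 43, 42, 41, 42, 43, 43]
t=3: [36, 37, 37, 37, 37, 38, 37, 37, 37, 37]
t=4: [42, 42, 42, 41, 41, 41, 41, 41, 42, 42]
t=5: [38, 38, 38, 38, 38, 39, 38, 38, 38, 38]
t=6: [41, 41, 41, 40, 40, 40, 40, 40, 41, 41]
t=7: [39, 39, 39, 39, 39, 40, 39, 39, 39, 39]
t=8: [40, 40, 40, 40, 40, 40, 40, 40, 40, 40]
t=9: [40, 40, 40, 40, 40, 40, 40, 40, 40, 40]
t=10: [40, 40, 40, 40, 40, 40, 40, 40, 40, 40]
t=11: [40, 40, 40, 40, 40, 40, 40, 40, 40, 40]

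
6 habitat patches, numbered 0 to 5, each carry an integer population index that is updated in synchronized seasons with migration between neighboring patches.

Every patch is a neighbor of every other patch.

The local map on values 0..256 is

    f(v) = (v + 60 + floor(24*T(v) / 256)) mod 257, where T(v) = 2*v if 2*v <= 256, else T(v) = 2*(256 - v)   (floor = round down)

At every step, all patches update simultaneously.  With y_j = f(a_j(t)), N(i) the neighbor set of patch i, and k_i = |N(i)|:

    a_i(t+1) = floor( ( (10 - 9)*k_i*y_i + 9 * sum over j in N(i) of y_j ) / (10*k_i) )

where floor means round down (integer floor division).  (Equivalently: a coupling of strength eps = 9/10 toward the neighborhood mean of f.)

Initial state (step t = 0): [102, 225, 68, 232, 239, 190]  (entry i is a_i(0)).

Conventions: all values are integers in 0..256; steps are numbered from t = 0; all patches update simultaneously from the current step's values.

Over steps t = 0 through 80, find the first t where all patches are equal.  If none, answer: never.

Simulating step by step:
t=0: [102, 225, 68, 232, 239, 190]  (not all equal)
t=1: [65, 77, 68, 76, 76, 79]  (not all equal)
t=2: [147, 146, 147, 146, 146, 146]  (not all equal)
t=3: [226, 226, 226, 226, 226, 226]  (all equal)

Answer: 3
Key observation: Synchronization is absorbing here: once all patches are equal they stay equal, and step 3 is the first all-equal step.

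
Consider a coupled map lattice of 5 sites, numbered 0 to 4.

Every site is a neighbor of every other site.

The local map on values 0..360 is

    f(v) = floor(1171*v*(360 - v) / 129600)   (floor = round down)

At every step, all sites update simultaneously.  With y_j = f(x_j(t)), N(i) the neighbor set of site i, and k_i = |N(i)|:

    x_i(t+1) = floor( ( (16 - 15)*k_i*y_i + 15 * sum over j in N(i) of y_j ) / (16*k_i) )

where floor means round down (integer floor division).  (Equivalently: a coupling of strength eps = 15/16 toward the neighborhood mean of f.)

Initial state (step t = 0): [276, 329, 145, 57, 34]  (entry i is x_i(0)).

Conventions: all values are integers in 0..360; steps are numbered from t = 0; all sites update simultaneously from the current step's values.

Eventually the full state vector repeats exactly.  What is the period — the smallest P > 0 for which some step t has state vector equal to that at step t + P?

Simulating step by step:
t=0: [276, 329, 145, 57, 34]
t=1: [160, 180, 148, 169, 179]
t=2: [289, 288, 290, 289, 288]
t=3: [185, 185, 185, 185, 185]
t=4: [292, 292, 292, 292, 292]
t=5: [179, 179, 179, 179, 179]
t=6: [292, 292, 292, 292, 292]

Answer: 2
Key observation: The state at step 4, [292, 292, 292, 292, 292], reappears at step 6 — and no state repeats earlier — so the cycle the system enters has period 2.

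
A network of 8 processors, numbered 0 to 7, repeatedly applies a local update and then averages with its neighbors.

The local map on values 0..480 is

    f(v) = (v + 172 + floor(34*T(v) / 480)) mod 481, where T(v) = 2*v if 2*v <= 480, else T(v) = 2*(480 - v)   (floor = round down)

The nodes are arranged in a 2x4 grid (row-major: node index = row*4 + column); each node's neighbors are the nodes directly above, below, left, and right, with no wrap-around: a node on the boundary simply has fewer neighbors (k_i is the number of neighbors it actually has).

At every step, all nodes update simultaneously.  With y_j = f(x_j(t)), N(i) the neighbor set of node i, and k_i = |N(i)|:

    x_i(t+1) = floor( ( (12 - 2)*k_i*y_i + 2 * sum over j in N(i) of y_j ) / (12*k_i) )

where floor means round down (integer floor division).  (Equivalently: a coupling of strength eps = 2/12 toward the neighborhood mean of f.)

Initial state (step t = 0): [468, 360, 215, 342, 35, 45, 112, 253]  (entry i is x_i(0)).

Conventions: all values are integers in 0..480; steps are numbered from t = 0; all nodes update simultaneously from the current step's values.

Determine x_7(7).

Simulating step by step:
t=0: [468, 360, 215, 342, 35, 45, 112, 253]
t=1: [156, 101, 370, 116, 207, 217, 310, 410]
t=2: [349, 286, 97, 268, 404, 389, 54, 119]
t=3: [57, 27, 274, 440, 100, 95, 232, 314]
t=4: [238, 223, 438, 155, 281, 284, 406, 71]
t=5: [404, 387, 160, 322, 37, 31, 110, 248]
t=6: [112, 112, 318, 96, 204, 205, 303, 404]
t=7: [307, 290, 59, 245, 395, 378, 45, 112]

Answer: x_7(7) = 112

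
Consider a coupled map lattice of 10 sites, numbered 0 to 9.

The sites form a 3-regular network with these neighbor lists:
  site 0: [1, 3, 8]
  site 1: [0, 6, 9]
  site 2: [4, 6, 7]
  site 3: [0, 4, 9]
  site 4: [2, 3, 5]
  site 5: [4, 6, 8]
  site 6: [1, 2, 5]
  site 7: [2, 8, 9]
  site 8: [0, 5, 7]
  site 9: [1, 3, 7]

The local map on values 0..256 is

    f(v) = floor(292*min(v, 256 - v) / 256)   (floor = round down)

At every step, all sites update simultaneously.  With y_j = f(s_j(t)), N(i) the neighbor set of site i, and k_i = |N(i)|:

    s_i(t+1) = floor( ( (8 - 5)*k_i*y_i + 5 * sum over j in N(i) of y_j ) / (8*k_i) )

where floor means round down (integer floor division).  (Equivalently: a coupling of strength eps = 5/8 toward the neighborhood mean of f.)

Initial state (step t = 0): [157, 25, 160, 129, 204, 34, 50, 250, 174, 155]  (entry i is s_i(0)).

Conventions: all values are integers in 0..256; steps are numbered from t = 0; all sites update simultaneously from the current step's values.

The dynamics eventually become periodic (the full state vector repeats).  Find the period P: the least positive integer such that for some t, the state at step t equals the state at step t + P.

Simulating step by step:
t=0: [157, 25, 160, 129, 204, 34, 50, 250, 174, 155]
t=1: [97, 69, 66, 113, 82, 57, 57, 68, 67, 80]
t=2: [100, 84, 77, 109, 90, 73, 69, 79, 81, 93]
t=3: [107, 97, 88, 113, 99, 87, 84, 93, 94, 104]
t=4: [117, 111, 102, 121, 110, 102, 100, 107, 108, 115]
t=5: [130, 126, 118, 132, 123, 118, 117, 122, 123, 129]
t=6: [141, 141, 136, 141, 137, 136, 135, 139, 139, 142]
t=7: [131, 132, 135, 131, 134, 135, 135, 133, 133, 131]
t=8: [141, 140, 138, 141, 139, 138, 138, 140, 140, 141]
t=9: [131, 132, 133, 131, 133, 133, 133, 132, 132, 131]
t=10: [141, 141, 140, 141, 140, 140, 140, 141, 141, 141]
t=11: [131, 131, 131, 131, 131, 131, 131, 131, 131, 131]
t=12: [142, 142, 142, 142, 142, 142, 142, 142, 142, 142]
t=13: [130, 130, 130, 130, 130, 130, 130, 130, 130, 130]
t=14: [143, 143, 143, 143, 143, 143, 143, 143, 143, 143]
t=15: [128, 128, 128, 128, 128, 128, 128, 128, 128, 128]
t=16: [146, 146, 146, 146, 146, 146, 146, 146, 146, 146]
t=17: [125, 125, 125, 125, 125, 125, 125, 125, 125, 125]
t=18: [142, 142, 142, 142, 142, 142, 142, 142, 142, 142]

Answer: 6
Key observation: The state at step 12, [142, 142, 142, 142, 142, 142, 142, 142, 142, 142], reappears at step 18 — and no state repeats earlier — so the cycle the system enters has period 6.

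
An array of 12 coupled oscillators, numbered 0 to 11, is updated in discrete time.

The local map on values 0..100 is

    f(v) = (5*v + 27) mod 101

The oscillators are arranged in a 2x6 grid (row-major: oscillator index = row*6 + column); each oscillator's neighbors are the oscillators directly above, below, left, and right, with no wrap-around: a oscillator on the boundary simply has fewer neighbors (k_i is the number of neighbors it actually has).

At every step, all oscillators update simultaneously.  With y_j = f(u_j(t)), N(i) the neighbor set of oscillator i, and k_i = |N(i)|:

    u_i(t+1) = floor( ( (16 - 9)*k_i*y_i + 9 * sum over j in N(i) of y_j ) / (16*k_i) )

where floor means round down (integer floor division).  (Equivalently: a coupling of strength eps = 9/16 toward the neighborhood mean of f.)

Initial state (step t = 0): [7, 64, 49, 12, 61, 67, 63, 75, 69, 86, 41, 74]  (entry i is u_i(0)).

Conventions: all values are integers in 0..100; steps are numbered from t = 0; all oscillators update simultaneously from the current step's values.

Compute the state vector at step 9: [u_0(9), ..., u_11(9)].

Simulating step by step:
t=0: [7, 64, 49, 12, 61, 67, 63, 75, 69, 86, 41, 74]
t=1: [50, 62, 68, 66, 45, 60, 62, 71, 71, 58, 46, 66]
t=2: [51, 55, 59, 47, 46, 39, 58, 62, 64, 41, 46, 45]
t=3: [67, 68, 46, 45, 49, 38, 38, 44, 34, 42, 49, 42]
t=4: [48, 57, 63, 51, 55, 36, 35, 52, 67, 55, 56, 39]
t=5: [30, 39, 44, 79, 60, 35, 42, 49, 67, 70, 43, 11]
t=6: [48, 44, 37, 34, 21, 29, 56, 52, 61, 54, 51, 47]
t=7: [42, 49, 36, 67, 59, 56, 43, 51, 48, 80, 69, 68]
t=8: [46, 53, 38, 34, 33, 25, 49, 67, 48, 46, 50, 48]
t=9: [69, 63, 53, 72, 81, 66, 62, 68, 52, 68, 72, 63]

Answer: [69, 63, 53, 72, 81, 66, 62, 68, 52, 68, 72, 63]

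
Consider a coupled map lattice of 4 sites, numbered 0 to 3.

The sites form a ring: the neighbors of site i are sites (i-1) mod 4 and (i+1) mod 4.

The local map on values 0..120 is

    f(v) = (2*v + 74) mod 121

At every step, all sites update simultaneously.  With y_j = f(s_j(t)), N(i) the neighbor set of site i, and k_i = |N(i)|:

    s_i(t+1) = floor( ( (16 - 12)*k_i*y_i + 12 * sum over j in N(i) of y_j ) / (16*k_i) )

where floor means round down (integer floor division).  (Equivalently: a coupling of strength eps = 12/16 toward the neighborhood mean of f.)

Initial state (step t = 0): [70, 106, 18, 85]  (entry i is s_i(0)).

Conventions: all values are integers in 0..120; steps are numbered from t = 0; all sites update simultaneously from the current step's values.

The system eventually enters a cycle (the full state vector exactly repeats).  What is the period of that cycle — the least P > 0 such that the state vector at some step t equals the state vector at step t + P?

Answer: 14
Key observation: The state at step 11, [19, 29, 19, 29], reappears at step 25 — and no state repeats earlier — so the cycle the system enters has period 14.

Derivation:
t=0: [70, 106, 18, 85]
t=1: [40, 87, 44, 76]
t=2: [49, 29, 51, 54]
t=3: [39, 42, 40, 55]
t=4: [45, 33, 45, 39]
t=5: [29, 37, 29, 40]
t=6: [25, 15, 25, 16]
t=7: [79, 28, 79, 28]
t=8: [34, 85, 34, 85]
t=9: [6, 16, 6, 16]
t=10: [101, 91, 101, 91]
t=11: [19, 29, 19, 29]
t=12: [36, 86, 36, 86]
t=13: [9, 19, 9, 19]
t=14: [107, 97, 107, 97]
t=15: [31, 41, 31, 41]
t=16: [30, 20, 30, 20]
t=17: [88, 38, 88, 38]
t=18: [23, 13, 23, 13]
t=19: [105, 115, 105, 115]
t=20: [57, 47, 57, 47]
t=21: [52, 62, 52, 62]
t=22: [72, 62, 72, 62]
t=23: [82, 92, 82, 92]
t=24: [41, 91, 41, 91]
t=25: [19, 29, 19, 29]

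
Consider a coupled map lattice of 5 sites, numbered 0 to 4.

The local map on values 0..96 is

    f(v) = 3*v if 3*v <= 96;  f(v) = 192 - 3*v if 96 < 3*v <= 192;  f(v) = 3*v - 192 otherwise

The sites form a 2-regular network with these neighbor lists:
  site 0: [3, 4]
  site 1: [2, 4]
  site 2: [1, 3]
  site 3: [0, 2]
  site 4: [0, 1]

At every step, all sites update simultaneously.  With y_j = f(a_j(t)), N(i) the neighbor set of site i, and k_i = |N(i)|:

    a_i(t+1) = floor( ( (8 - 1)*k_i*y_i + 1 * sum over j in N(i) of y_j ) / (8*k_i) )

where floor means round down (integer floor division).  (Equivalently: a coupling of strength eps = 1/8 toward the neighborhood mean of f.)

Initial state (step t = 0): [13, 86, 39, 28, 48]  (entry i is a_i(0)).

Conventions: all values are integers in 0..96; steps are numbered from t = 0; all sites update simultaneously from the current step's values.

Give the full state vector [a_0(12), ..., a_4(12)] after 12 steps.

Answer: [24, 75, 85, 67, 24]

Derivation:
t=0: [13, 86, 39, 28, 48]
t=1: [42, 65, 75, 80, 48]
t=2: [63, 7, 32, 48, 46]
t=3: [9, 27, 88, 48, 48]
t=4: [29, 78, 71, 48, 48]
t=5: [82, 41, 24, 48, 50]
t=6: [52, 67, 70, 49, 44]
t=7: [38, 12, 19, 42, 55]
t=8: [74, 36, 56, 66, 30]
t=9: [32, 80, 26, 8, 85]
t=10: [89, 50, 72, 31, 64]
t=11: [71, 38, 29, 87, 7]
t=12: [24, 75, 85, 67, 24]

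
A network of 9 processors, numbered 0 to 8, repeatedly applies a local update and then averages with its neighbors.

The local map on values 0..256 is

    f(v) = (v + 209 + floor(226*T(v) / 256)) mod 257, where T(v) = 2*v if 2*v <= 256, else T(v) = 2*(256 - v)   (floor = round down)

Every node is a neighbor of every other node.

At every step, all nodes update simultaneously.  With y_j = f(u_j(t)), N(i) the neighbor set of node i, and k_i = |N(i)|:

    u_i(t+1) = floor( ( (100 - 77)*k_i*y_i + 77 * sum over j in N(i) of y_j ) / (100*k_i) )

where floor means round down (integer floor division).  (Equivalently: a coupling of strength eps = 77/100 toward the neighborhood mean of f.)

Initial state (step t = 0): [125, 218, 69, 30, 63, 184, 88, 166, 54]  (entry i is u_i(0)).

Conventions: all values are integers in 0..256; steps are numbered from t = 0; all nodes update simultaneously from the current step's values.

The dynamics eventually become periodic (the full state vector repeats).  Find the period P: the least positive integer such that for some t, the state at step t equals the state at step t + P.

Answer: 2
Key observation: The state at step 5, [202, 171, 202, 202, 202, 202, 171, 202, 202], reappears at step 7 — and no state repeats earlier — so the cycle the system enters has period 2.

Derivation:
t=0: [125, 218, 69, 30, 63, 184, 88, 166, 54]
t=1: [91, 118, 105, 91, 103, 87, 112, 89, 100]
t=2: [174, 149, 179, 174, 178, 172, 147, 173, 177]
t=3: [16, 18, 15, 16, 15, 16, 19, 16, 16]
t=4: [204, 170, 203, 204, 203, 204, 170, 204, 204]
t=5: [202, 171, 202, 202, 202, 202, 171, 202, 202]
t=6: [204, 172, 204, 204, 204, 204, 172, 204, 204]
t=7: [202, 171, 202, 202, 202, 202, 171, 202, 202]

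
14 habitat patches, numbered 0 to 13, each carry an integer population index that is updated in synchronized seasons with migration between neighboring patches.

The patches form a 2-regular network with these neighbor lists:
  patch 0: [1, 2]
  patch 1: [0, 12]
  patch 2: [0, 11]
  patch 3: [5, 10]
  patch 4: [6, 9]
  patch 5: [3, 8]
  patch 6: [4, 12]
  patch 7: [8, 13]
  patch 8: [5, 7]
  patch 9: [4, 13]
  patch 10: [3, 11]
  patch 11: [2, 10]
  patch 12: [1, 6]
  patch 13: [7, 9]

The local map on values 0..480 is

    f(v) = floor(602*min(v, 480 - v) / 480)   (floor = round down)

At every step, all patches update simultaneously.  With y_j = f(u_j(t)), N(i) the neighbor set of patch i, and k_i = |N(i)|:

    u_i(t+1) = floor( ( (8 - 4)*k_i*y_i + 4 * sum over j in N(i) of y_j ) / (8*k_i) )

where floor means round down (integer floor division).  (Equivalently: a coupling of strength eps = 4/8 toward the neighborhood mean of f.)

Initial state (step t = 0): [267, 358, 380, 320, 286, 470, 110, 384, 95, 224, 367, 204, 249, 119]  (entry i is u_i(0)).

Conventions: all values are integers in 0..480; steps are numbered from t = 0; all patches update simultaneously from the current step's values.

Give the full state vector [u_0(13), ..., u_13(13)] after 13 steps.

Simulating step by step:
t=0: [267, 358, 380, 320, 286, 470, 110, 384, 95, 224, 367, 204, 249, 119]
t=1: [203, 215, 193, 138, 225, 85, 201, 127, 92, 238, 184, 194, 217, 174]
t=2: [254, 266, 245, 170, 278, 125, 264, 162, 123, 274, 219, 239, 266, 223]
t=3: [282, 271, 292, 214, 258, 169, 265, 209, 166, 262, 265, 291, 268, 254]
t=4: [248, 259, 238, 254, 274, 224, 270, 253, 222, 276, 260, 244, 265, 275]
t=5: [288, 278, 295, 280, 258, 280, 263, 275, 280, 256, 282, 290, 269, 263]
t=6: [241, 252, 235, 249, 277, 250, 271, 259, 251, 277, 246, 239, 263, 270]
t=7: [294, 285, 296, 289, 256, 288, 262, 276, 284, 256, 293, 296, 272, 264]
t=8: [235, 245, 230, 238, 278, 241, 271, 256, 246, 277, 234, 231, 259, 268]
t=9: [292, 289, 289, 297, 255, 297, 263, 279, 291, 256, 293, 289, 277, 266]
t=10: [237, 241, 238, 230, 279, 231, 270, 252, 238, 277, 234, 237, 254, 267]
t=11: [297, 294, 297, 289, 255, 291, 265, 283, 292, 256, 292, 296, 282, 268]
t=12: [230, 235, 229, 237, 278, 237, 267, 248, 238, 276, 234, 231, 249, 264]
t=13: [289, 291, 287, 296, 257, 297, 269, 287, 295, 258, 293, 289, 284, 271]

Answer: [289, 291, 287, 296, 257, 297, 269, 287, 295, 258, 293, 289, 284, 271]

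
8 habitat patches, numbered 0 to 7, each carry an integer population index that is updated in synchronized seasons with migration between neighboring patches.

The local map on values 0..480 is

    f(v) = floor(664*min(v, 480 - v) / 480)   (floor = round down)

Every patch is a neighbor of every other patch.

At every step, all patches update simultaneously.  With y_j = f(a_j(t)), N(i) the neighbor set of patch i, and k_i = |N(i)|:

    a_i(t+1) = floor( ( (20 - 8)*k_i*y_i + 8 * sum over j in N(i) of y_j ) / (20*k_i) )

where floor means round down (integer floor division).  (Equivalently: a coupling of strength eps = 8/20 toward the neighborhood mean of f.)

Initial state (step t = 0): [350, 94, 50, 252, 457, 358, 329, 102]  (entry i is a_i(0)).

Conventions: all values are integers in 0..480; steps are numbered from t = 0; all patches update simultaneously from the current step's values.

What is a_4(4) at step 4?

Answer: a_4(4) = 298

Derivation:
t=0: [350, 94, 50, 252, 457, 358, 329, 102]
t=1: [168, 141, 108, 241, 87, 162, 183, 147]
t=2: [223, 203, 178, 276, 162, 219, 234, 207]
t=3: [295, 280, 262, 281, 250, 292, 303, 283]
t=4: [264, 275, 289, 275, 298, 266, 258, 273]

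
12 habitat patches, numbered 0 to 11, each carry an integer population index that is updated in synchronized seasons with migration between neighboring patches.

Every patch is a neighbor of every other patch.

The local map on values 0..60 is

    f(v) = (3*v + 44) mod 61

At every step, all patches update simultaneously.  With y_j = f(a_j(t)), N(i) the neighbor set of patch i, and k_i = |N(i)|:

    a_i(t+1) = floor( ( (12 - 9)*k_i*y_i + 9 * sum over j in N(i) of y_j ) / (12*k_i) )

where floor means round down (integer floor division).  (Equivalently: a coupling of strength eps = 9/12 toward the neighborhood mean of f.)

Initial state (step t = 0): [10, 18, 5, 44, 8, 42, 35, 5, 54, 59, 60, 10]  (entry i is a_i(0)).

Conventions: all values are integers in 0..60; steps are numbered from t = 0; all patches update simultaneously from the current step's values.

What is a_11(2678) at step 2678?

Simulating step by step:
t=0: [10, 18, 5, 44, 8, 42, 35, 5, 54, 59, 60, 10]
t=1: [30, 35, 39, 38, 29, 37, 33, 39, 32, 35, 36, 30]
t=2: [22, 25, 27, 27, 22, 26, 24, 27, 23, 25, 26, 22]
t=3: [34, 36, 26, 26, 34, 25, 35, 26, 35, 36, 25, 34]
t=4: [24, 26, 20, 20, 24, 31, 25, 20, 25, 26, 31, 24]
t=5: [40, 30, 37, 37, 40, 32, 40, 37, 40, 30, 32, 40]
t=6: [32, 27, 31, 31, 32, 28, 32, 31, 32, 27, 28, 32]
t=7: [13, 10, 13, 13, 13, 11, 13, 13, 13, 10, 11, 13]
t=8: [19, 18, 19, 19, 19, 18, 19, 19, 19, 18, 18, 19]
t=9: [39, 38, 39, 39, 39, 38, 39, 39, 39, 38, 38, 39]
t=10: [38, 37, 38, 38, 38, 37, 38, 38, 38, 37, 37, 38]
t=11: [35, 34, 35, 35, 35, 34, 35, 35, 35, 34, 34, 35]
t=12: [26, 25, 26, 26, 26, 25, 26, 26, 26, 25, 25, 26]
t=13: [15, 26, 15, 15, 15, 26, 15, 15, 15, 26, 26, 15]
t=14: [20, 15, 20, 20, 20, 15, 20, 20, 20, 15, 15, 20]
t=15: [38, 36, 38, 38, 38, 36, 38, 38, 38, 36, 36, 38]
t=16: [34, 33, 34, 34, 34, 33, 34, 34, 34, 33, 33, 34]
t=17: [23, 22, 23, 23, 23, 22, 23, 23, 23, 22, 22, 23]
t=18: [51, 50, 51, 51, 51, 50, 51, 51, 51, 50, 50, 51]
t=19: [13, 12, 13, 13, 13, 12, 13, 13, 13, 12, 12, 13]
t=20: [21, 20, 21, 21, 21, 20, 21, 21, 21, 20, 20, 21]
t=21: [45, 44, 45, 45, 45, 44, 45, 45, 45, 44, 44, 45]
t=22: [56, 55, 56, 56, 56, 55, 56, 56, 56, 55, 55, 56]
t=23: [28, 27, 28, 28, 28, 27, 28, 28, 28, 27, 27, 28]
t=24: [5, 4, 5, 5, 5, 4, 5, 5, 5, 4, 4, 5]
t=25: [58, 57, 58, 58, 58, 57, 58, 58, 58, 57, 57, 58]
t=26: [34, 33, 34, 34, 34, 33, 34, 34, 34, 33, 33, 34]

Answer: a_11(2678) = 51
Key observation: The state at step 16, [34, 33, 34, 34, 34, 33, 34, 34, 34, 33, 33, 34], reappears at step 26: the system is in a cycle of period 10 from step 16 on.  Therefore the state at step 2678 equals the state at step 16 + ((2678 - 16) mod 10) = 18, which is [51, 50, 51, 51, 51, 50, 51, 51, 51, 50, 50, 51].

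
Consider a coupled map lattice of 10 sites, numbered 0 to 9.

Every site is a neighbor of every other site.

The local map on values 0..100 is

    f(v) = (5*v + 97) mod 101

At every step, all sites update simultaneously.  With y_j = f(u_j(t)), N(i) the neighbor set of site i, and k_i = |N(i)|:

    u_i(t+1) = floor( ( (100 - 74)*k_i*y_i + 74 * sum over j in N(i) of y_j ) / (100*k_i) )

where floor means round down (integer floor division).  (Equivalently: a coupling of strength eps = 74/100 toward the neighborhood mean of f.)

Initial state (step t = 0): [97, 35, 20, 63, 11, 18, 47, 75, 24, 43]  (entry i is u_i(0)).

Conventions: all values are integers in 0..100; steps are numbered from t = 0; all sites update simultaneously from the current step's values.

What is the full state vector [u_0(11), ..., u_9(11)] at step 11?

Answer: [43, 42, 43, 51, 37, 43, 37, 41, 51, 51]

Derivation:
t=0: [97, 35, 20, 63, 11, 18, 47, 75, 24, 43]
t=1: [55, 54, 58, 43, 50, 57, 47, 53, 44, 43]
t=2: [50, 49, 52, 39, 45, 51, 42, 48, 40, 39]
t=3: [50, 49, 52, 58, 45, 51, 43, 48, 59, 58]
t=4: [49, 48, 51, 56, 44, 50, 43, 47, 57, 56]
t=5: [43, 42, 45, 49, 39, 44, 38, 41, 50, 49]
t=6: [38, 37, 39, 43, 52, 38, 51, 54, 44, 43]
t=7: [59, 58, 60, 45, 53, 59, 53, 55, 46, 45]
t=8: [65, 64, 66, 53, 60, 65, 60, 62, 54, 53]
t=9: [39, 38, 40, 47, 53, 39, 53, 37, 47, 47]
t=10: [69, 68, 69, 58, 63, 69, 63, 67, 58, 58]
t=11: [43, 42, 43, 51, 37, 43, 37, 41, 51, 51]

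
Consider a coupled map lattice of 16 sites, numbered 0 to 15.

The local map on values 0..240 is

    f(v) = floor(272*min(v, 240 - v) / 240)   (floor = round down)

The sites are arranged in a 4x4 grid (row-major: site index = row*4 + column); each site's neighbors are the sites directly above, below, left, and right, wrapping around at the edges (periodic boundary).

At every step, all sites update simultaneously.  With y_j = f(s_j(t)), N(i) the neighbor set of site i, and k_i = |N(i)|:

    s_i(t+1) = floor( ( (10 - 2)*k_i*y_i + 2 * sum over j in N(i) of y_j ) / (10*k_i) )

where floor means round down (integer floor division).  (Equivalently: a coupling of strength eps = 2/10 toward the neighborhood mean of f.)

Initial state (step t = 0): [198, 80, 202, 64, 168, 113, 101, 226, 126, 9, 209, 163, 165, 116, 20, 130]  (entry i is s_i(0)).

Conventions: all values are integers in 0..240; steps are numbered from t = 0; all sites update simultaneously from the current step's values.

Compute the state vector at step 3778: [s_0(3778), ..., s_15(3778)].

Simulating step by step:
t=0: [198, 80, 202, 64, 168, 113, 101, 226, 126, 9, 209, 163, 165, 116, 20, 130]
t=1: [54, 89, 49, 69, 80, 117, 102, 29, 116, 29, 39, 84, 89, 115, 34, 112]
t=2: [67, 98, 60, 76, 89, 122, 105, 44, 120, 47, 49, 92, 102, 117, 48, 116]
t=3: [80, 109, 72, 84, 99, 125, 110, 59, 127, 65, 60, 101, 115, 122, 62, 122]
t=4: [95, 120, 85, 94, 110, 125, 116, 75, 123, 81, 73, 110, 128, 126, 76, 126]
t=5: [110, 131, 99, 105, 121, 128, 124, 92, 128, 96, 87, 120, 125, 125, 90, 125]
t=6: [124, 123, 113, 118, 131, 125, 126, 109, 126, 110, 102, 131, 129, 127, 105, 128]
t=7: [130, 131, 128, 131, 124, 129, 128, 123, 127, 124, 116, 123, 125, 127, 120, 125]
t=8: [124, 123, 126, 124, 130, 125, 126, 131, 128, 130, 131, 131, 129, 128, 134, 130]
t=9: [130, 131, 128, 130, 124, 129, 128, 123, 125, 124, 123, 123, 125, 125, 121, 124]
t=10: [124, 123, 126, 124, 130, 125, 126, 131, 130, 130, 131, 131, 129, 129, 133, 130]
t=11: [130, 131, 128, 130, 124, 129, 128, 123, 124, 124, 123, 123, 125, 125, 121, 124]
t=12: [124, 123, 126, 124, 130, 125, 126, 131, 131, 130, 131, 131, 129, 129, 133, 130]
t=13: [130, 131, 128, 130, 124, 129, 128, 123, 123, 124, 123, 123, 125, 125, 121, 124]
t=14: [124, 123, 126, 124, 130, 125, 126, 131, 131, 130, 131, 131, 129, 129, 133, 130]

Answer: [124, 123, 126, 124, 130, 125, 126, 131, 131, 130, 131, 131, 129, 129, 133, 130]
Key observation: The state at step 12, [124, 123, 126, 124, 130, 125, 126, 131, 131, 130, 131, 131, 129, 129, 133, 130], reappears at step 14: the system is in a cycle of period 2 from step 12 on.  Therefore the state at step 3778 equals the state at step 12 + ((3778 - 12) mod 2) = 12, which is [124, 123, 126, 124, 130, 125, 126, 131, 131, 130, 131, 131, 129, 129, 133, 130].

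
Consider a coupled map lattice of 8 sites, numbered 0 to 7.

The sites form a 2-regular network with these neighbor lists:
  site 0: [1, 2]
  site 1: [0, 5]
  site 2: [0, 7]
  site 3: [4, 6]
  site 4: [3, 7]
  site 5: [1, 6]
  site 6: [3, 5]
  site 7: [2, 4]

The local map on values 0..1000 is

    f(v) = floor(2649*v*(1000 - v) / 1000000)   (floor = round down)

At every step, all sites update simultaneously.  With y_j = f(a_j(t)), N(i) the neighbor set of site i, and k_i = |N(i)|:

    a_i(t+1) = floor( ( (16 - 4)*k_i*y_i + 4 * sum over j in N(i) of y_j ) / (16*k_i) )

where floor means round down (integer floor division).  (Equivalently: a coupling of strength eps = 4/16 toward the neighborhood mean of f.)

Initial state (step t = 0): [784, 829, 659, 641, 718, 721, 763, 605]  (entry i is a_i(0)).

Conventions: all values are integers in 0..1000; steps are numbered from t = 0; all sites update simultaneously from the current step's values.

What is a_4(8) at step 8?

Answer: a_4(8) = 624

Derivation:
t=0: [784, 829, 659, 641, 718, 721, 763, 605]
t=1: [457, 403, 581, 583, 557, 505, 501, 616]
t=2: [652, 642, 643, 647, 648, 658, 659, 631]
t=3: [602, 605, 608, 603, 605, 597, 596, 613]
t=4: [633, 633, 631, 634, 632, 636, 636, 629]
t=5: [615, 614, 616, 614, 616, 613, 613, 617]
t=6: [626, 627, 626, 627, 626, 627, 627, 625]
t=7: [619, 619, 620, 619, 619, 619, 619, 620]
t=8: [624, 624, 624, 624, 624, 624, 624, 624]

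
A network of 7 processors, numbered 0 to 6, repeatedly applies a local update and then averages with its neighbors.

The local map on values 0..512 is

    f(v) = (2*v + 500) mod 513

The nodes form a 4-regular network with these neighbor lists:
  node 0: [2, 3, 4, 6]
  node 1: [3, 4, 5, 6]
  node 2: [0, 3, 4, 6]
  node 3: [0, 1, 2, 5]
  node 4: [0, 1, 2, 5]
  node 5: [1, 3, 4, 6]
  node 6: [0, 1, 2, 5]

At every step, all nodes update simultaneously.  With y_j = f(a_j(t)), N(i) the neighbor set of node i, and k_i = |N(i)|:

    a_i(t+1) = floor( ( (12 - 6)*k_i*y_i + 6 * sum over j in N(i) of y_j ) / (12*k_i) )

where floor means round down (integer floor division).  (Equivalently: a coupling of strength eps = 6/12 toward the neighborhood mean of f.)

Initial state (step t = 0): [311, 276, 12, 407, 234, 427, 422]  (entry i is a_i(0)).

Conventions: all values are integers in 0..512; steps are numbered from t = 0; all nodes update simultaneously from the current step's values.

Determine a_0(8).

Simulating step by step:
t=0: [311, 276, 12, 407, 234, 427, 422]
t=1: [182, 186, 150, 201, 285, 299, 216]
t=2: [317, 295, 293, 328, 155, 187, 343]
t=3: [134, 150, 116, 139, 222, 261, 154]
t=4: [278, 331, 265, 291, 374, 414, 306]
t=5: [61, 151, 51, 87, 170, 213, 102]
t=6: [150, 281, 143, 193, 276, 327, 208]
t=7: [277, 134, 272, 277, 103, 168, 292]
t=8: [51, 202, 47, 92, 174, 228, 107]

Answer: a_0(8) = 51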